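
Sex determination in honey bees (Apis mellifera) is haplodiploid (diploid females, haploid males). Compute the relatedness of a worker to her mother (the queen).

One meiotic link between diploid queen and diploid daughter: r = 1/2.

0.5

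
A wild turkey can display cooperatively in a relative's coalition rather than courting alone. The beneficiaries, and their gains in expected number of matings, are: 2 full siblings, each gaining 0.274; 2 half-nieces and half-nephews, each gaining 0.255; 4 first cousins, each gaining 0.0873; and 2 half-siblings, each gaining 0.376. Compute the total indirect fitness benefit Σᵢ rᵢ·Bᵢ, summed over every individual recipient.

r to a full sibling = 1/2 (full sibs share both parents — two paths of length 2: r = 2·(1/2)^2 = 1/2).
r to a half-niece or half-nephew = 0.125 (half-aunt/uncle↔niece/nephew: one path of length 3: r = (1/2)^3 = 1/8).
r to a first cousin = 1/8 (first cousins share one grandparent pair — two paths of length 4: r = 2·(1/2)^4 = 1/8).
r to a half-sibling = 1/4 (half-sibs share one parent — one path of length 2: r = (1/2)^2 = 1/4).
Summing one r·B term per recipient: 2·0.5·0.274 + 2·0.125·0.255 + 4·0.125·0.0873 + 2·0.25·0.376 = 0.5694.

0.5694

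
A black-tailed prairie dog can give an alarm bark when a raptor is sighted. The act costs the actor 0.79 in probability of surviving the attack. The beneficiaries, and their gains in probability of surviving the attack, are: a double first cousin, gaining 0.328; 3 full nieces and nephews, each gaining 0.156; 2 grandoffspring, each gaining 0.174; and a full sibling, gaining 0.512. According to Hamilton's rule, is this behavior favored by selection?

No

Hamilton's rule: the trait is favored when the sum of r·B over every recipient exceeds the actor's cost C.
r to a double first cousin = 1/4 (double first cousins share both grandparent pairs — four paths of length 4: r = 4·(1/2)^4 = 1/4).
r to a full niece or nephew = 1/4 (full aunt/uncle↔niece/nephew: two paths of length 3 through the shared grandparent pair: r = 2·(1/2)^3 = 1/4).
r to a grandoffspring = 0.25 (two parent–offspring links: r = (1/2)^2 = 1/4).
r to a full sibling = 0.5 (full sibs share both parents — two paths of length 2: r = 2·(1/2)^2 = 1/2).
Summing one r·B term per recipient: 1·0.25·0.328 + 3·0.25·0.156 + 2·0.25·0.174 + 1·0.5·0.512 = 0.542.
0.542 < 0.79: the indirect benefit is less than the cost.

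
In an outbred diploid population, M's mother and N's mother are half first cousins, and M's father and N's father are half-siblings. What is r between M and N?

0.078125

Wright's path rule: contributions from independent ancestry routes add.
M and N are related in two ways: half second cousins through their mothers (r = 1/64) and half first cousins through their fathers (r = 1/16).
r = 1/64 + 1/16 = 5/64 = 0.078125.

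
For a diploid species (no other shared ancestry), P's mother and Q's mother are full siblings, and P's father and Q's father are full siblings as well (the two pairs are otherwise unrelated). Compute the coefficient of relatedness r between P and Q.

Independent pedigree routes through distinct common ancestors add.
P and Q are related in two ways: first cousins through their mothers (r = 1/8) and first cousins through their fathers (r = 1/8) — i.e. double first cousins.
r = 1/8 + 1/8 = 1/4 = 0.25.

0.25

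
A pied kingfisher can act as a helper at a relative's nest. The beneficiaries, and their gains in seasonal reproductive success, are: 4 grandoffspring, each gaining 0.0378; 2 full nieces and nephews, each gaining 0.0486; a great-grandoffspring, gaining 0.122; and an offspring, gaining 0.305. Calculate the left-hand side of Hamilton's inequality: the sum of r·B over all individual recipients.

r to a grandoffspring = 0.25 (two parent–offspring links: r = (1/2)^2 = 1/4).
r to a full niece or nephew = 1/4 (full aunt/uncle↔niece/nephew: two paths of length 3 through the shared grandparent pair: r = 2·(1/2)^3 = 1/4).
r to a great-grandoffspring = 1/8 (three parent–offspring links: r = (1/2)^3 = 1/8).
r to an offspring = 1/2 (one parent–offspring link: r = (1/2)^1 = 1/2).
Summing one r·B term per recipient: 4·0.25·0.0378 + 2·0.25·0.0486 + 1·0.125·0.122 + 1·0.5·0.305 = 0.22985.

0.22985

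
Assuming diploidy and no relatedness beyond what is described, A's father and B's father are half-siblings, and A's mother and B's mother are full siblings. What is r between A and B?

Wright's path rule: contributions from independent ancestry routes add.
A and B are related in two ways: half first cousins through their fathers (r = 1/16) and first cousins through their mothers (r = 1/8).
r = 1/16 + 1/8 = 0.1875.

0.1875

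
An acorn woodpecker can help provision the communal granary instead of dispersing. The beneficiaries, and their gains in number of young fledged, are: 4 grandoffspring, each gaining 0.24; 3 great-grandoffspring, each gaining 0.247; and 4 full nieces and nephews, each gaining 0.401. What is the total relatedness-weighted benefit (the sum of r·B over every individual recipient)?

r to a grandoffspring = 1/4 (two parent–offspring links: r = (1/2)^2 = 1/4).
r to a great-grandoffspring = 0.125 (three parent–offspring links: r = (1/2)^3 = 1/8).
r to a full niece or nephew = 0.25 (full aunt/uncle↔niece/nephew: two paths of length 3 through the shared grandparent pair: r = 2·(1/2)^3 = 1/4).
Summing one r·B term per recipient: 4·0.25·0.24 + 3·0.125·0.247 + 4·0.25·0.401 = 0.733625.

0.733625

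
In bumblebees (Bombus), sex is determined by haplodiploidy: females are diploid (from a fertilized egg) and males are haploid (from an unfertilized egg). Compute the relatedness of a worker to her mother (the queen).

0.5

One meiotic link between diploid queen and diploid daughter: r = 1/2.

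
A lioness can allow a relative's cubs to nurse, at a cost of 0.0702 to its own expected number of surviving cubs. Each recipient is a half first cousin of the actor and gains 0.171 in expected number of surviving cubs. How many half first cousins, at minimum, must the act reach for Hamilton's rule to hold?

7

r to a half first cousin = 1/16 (half first cousins share one grandparent — one path of length 4: r = (1/2)^4 = 1/16).
Hamilton's rule: n·r·B > C  ⇒  n > C/(r·B) = 0.0702/(0.0625·0.171) = 6.568.
The smallest integer exceeding 6.568 is 7.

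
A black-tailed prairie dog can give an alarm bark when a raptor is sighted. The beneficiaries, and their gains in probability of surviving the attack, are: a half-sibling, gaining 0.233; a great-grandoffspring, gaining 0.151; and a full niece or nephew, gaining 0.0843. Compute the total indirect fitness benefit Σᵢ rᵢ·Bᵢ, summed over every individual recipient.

r to a half-sibling = 1/4 (half-sibs share one parent — one path of length 2: r = (1/2)^2 = 1/4).
r to a great-grandoffspring = 1/8 (three parent–offspring links: r = (1/2)^3 = 1/8).
r to a full niece or nephew = 0.25 (full aunt/uncle↔niece/nephew: two paths of length 3 through the shared grandparent pair: r = 2·(1/2)^3 = 1/4).
Summing one r·B term per recipient: 1·0.25·0.233 + 1·0.125·0.151 + 1·0.25·0.0843 = 0.0982.

0.0982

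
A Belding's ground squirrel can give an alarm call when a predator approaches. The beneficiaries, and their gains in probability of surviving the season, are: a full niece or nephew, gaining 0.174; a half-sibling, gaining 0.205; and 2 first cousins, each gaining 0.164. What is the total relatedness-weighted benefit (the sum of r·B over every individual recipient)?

0.13575

r to a full niece or nephew = 1/4 (full aunt/uncle↔niece/nephew: two paths of length 3 through the shared grandparent pair: r = 2·(1/2)^3 = 1/4).
r to a half-sibling = 1/4 (half-sibs share one parent — one path of length 2: r = (1/2)^2 = 1/4).
r to a first cousin = 1/8 (first cousins share one grandparent pair — two paths of length 4: r = 2·(1/2)^4 = 1/8).
Summing one r·B term per recipient: 1·0.25·0.174 + 1·0.25·0.205 + 2·0.125·0.164 = 0.13575.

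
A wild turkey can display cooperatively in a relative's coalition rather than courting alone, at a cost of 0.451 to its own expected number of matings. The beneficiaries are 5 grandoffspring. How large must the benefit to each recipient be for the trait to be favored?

r to a grandoffspring = 1/4 (two parent–offspring links: r = (1/2)^2 = 1/4).
Hamilton's rule with n recipients of equal r: n·r·B > C, so B > C/(n·r) = 0.451/(5·0.25) = 0.3608.

0.3608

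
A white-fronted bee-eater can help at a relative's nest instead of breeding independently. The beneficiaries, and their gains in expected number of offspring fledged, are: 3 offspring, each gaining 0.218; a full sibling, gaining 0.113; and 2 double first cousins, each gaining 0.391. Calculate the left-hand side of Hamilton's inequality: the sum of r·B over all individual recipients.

0.579

r to an offspring = 1/2 (one parent–offspring link: r = (1/2)^1 = 1/2).
r to a full sibling = 1/2 (full sibs share both parents — two paths of length 2: r = 2·(1/2)^2 = 1/2).
r to a double first cousin = 1/4 (double first cousins share both grandparent pairs — four paths of length 4: r = 4·(1/2)^4 = 1/4).
Summing one r·B term per recipient: 3·0.5·0.218 + 1·0.5·0.113 + 2·0.25·0.391 = 0.579.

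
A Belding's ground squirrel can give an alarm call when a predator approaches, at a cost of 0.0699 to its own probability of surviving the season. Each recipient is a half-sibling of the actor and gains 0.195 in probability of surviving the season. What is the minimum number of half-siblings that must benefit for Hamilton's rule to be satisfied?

2

r to a half-sibling = 1/4 (half-sibs share one parent — one path of length 2: r = (1/2)^2 = 1/4).
Hamilton's rule: n·r·B > C  ⇒  n > C/(r·B) = 0.0699/(0.25·0.195) = 1.434.
The smallest integer exceeding 1.434 is 2.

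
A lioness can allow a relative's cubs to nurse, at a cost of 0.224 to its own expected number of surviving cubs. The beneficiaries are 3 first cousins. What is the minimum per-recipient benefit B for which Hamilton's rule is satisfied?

r to a first cousin = 1/8 (first cousins share one grandparent pair — two paths of length 4: r = 2·(1/2)^4 = 1/8).
Hamilton's rule with n recipients of equal r: n·r·B > C, so B > C/(n·r) = 0.224/(3·0.125) = 0.5973.

0.5973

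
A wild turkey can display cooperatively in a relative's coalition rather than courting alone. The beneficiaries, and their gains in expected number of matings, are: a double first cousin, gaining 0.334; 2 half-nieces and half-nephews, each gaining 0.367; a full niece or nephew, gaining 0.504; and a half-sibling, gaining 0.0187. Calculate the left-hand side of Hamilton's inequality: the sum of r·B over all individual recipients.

r to a double first cousin = 1/4 (double first cousins share both grandparent pairs — four paths of length 4: r = 4·(1/2)^4 = 1/4).
r to a half-niece or half-nephew = 1/8 (half-aunt/uncle↔niece/nephew: one path of length 3: r = (1/2)^3 = 1/8).
r to a full niece or nephew = 0.25 (full aunt/uncle↔niece/nephew: two paths of length 3 through the shared grandparent pair: r = 2·(1/2)^3 = 1/4).
r to a half-sibling = 1/4 (half-sibs share one parent — one path of length 2: r = (1/2)^2 = 1/4).
Summing one r·B term per recipient: 1·0.25·0.334 + 2·0.125·0.367 + 1·0.25·0.504 + 1·0.25·0.0187 = 0.305925.

0.305925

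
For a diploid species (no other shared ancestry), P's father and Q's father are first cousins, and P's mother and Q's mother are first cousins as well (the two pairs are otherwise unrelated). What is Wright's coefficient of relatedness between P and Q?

0.0625

Wright's path rule: contributions from independent ancestry routes add.
P and Q are related in two ways: second cousins through their fathers (r = 1/32) and second cousins through their mothers (r = 1/32).
r = 1/32 + 1/32 = 0.0625.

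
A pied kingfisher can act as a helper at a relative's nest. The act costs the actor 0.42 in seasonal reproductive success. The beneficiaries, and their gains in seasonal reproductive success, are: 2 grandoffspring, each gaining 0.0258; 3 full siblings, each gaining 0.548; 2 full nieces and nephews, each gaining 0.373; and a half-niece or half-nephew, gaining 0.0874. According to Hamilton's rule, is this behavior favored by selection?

Yes

Hamilton's rule: the trait is favored when the sum of r·B over every recipient exceeds the actor's cost C.
r to a grandoffspring = 0.25 (two parent–offspring links: r = (1/2)^2 = 1/4).
r to a full sibling = 1/2 (full sibs share both parents — two paths of length 2: r = 2·(1/2)^2 = 1/2).
r to a full niece or nephew = 1/4 (full aunt/uncle↔niece/nephew: two paths of length 3 through the shared grandparent pair: r = 2·(1/2)^3 = 1/4).
r to a half-niece or half-nephew = 1/8 (half-aunt/uncle↔niece/nephew: one path of length 3: r = (1/2)^3 = 1/8).
Summing one r·B term per recipient: 2·0.25·0.0258 + 3·0.5·0.548 + 2·0.25·0.373 + 1·0.125·0.0874 = 1.032325.
1.032325 > 0.42: the indirect benefit exceeds the cost.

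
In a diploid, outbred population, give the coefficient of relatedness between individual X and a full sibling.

Each parent–offspring link contributes a factor of 1/2, and independent paths through distinct common ancestors add.
Full sibs share both parents — two paths of length 2: r = 2·(1/2)^2 = 1/2.

0.5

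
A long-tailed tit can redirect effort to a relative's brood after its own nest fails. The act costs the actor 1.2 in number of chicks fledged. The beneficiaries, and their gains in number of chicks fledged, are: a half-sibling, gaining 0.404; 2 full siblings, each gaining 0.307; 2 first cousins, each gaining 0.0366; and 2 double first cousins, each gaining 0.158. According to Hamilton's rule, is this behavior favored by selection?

Hamilton's rule: the trait is favored when the sum of r·B over every recipient exceeds the actor's cost C.
r to a half-sibling = 1/4 (half-sibs share one parent — one path of length 2: r = (1/2)^2 = 1/4).
r to a full sibling = 0.5 (full sibs share both parents — two paths of length 2: r = 2·(1/2)^2 = 1/2).
r to a first cousin = 0.125 (first cousins share one grandparent pair — two paths of length 4: r = 2·(1/2)^4 = 1/8).
r to a double first cousin = 0.25 (double first cousins share both grandparent pairs — four paths of length 4: r = 4·(1/2)^4 = 1/4).
Summing one r·B term per recipient: 1·0.25·0.404 + 2·0.5·0.307 + 2·0.125·0.0366 + 2·0.25·0.158 = 0.49615.
0.49615 < 1.2: the indirect benefit is less than the cost.

No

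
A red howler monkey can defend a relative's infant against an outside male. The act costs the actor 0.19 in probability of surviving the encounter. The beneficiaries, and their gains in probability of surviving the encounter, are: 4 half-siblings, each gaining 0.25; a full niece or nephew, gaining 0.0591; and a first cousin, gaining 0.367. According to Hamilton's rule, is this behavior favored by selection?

Yes

Hamilton's rule: the trait is favored when the sum of r·B over every recipient exceeds the actor's cost C.
r to a half-sibling = 0.25 (half-sibs share one parent — one path of length 2: r = (1/2)^2 = 1/4).
r to a full niece or nephew = 0.25 (full aunt/uncle↔niece/nephew: two paths of length 3 through the shared grandparent pair: r = 2·(1/2)^3 = 1/4).
r to a first cousin = 0.125 (first cousins share one grandparent pair — two paths of length 4: r = 2·(1/2)^4 = 1/8).
Summing one r·B term per recipient: 4·0.25·0.25 + 1·0.25·0.0591 + 1·0.125·0.367 = 0.31065.
0.31065 > 0.19: the indirect benefit exceeds the cost.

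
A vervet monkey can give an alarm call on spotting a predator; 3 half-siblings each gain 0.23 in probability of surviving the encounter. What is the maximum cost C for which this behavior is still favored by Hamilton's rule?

r to a half-sibling = 0.25 (half-sibs share one parent — one path of length 2: r = (1/2)^2 = 1/4).
Hamilton's rule: n·r·B > C, so the trait is favored while C < n·r·B = 3·0.25·0.23 = 0.1725.

0.1725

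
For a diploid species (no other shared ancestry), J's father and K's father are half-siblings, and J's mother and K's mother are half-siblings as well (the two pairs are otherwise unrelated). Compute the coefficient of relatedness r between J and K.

Relatedness sums over independent paths through distinct common ancestors.
J and K are related in two ways: half first cousins through their fathers (r = 1/16) and half first cousins through their mothers (r = 1/16).
r = 1/16 + 1/16 = 1/8 = 0.125.

0.125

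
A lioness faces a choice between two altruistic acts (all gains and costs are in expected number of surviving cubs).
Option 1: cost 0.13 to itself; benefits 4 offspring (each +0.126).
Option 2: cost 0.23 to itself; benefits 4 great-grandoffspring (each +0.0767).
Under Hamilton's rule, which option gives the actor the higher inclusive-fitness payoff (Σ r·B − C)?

Option 1

Option 1: r to an offspring = 0.5.
Option 1: Σ r·B − C = (4·0.5·0.126) − 0.13 = 0.122.
Option 2: r to a great-grandoffspring = 0.125.
Option 2: Σ r·B − C = (4·0.125·0.0767) − 0.23 = -0.19165.
Option 1 has the higher net inclusive-fitness payoff.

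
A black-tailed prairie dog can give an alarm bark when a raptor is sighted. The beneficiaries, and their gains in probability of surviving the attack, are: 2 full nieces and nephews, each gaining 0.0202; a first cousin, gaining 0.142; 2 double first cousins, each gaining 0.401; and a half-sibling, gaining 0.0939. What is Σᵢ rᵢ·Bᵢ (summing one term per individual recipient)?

0.251825

r to a full niece or nephew = 0.25 (full aunt/uncle↔niece/nephew: two paths of length 3 through the shared grandparent pair: r = 2·(1/2)^3 = 1/4).
r to a first cousin = 0.125 (first cousins share one grandparent pair — two paths of length 4: r = 2·(1/2)^4 = 1/8).
r to a double first cousin = 1/4 (double first cousins share both grandparent pairs — four paths of length 4: r = 4·(1/2)^4 = 1/4).
r to a half-sibling = 1/4 (half-sibs share one parent — one path of length 2: r = (1/2)^2 = 1/4).
Summing one r·B term per recipient: 2·0.25·0.0202 + 1·0.125·0.142 + 2·0.25·0.401 + 1·0.25·0.0939 = 0.251825.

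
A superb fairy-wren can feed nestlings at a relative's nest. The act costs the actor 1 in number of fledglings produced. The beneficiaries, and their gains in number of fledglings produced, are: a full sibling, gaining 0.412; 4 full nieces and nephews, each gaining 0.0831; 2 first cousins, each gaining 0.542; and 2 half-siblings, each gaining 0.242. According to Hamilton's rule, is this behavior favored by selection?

No

Hamilton's rule: the trait is favored when the sum of r·B over every recipient exceeds the actor's cost C.
r to a full sibling = 1/2 (full sibs share both parents — two paths of length 2: r = 2·(1/2)^2 = 1/2).
r to a full niece or nephew = 1/4 (full aunt/uncle↔niece/nephew: two paths of length 3 through the shared grandparent pair: r = 2·(1/2)^3 = 1/4).
r to a first cousin = 0.125 (first cousins share one grandparent pair — two paths of length 4: r = 2·(1/2)^4 = 1/8).
r to a half-sibling = 1/4 (half-sibs share one parent — one path of length 2: r = (1/2)^2 = 1/4).
Summing one r·B term per recipient: 1·0.5·0.412 + 4·0.25·0.0831 + 2·0.125·0.542 + 2·0.25·0.242 = 0.5456.
0.5456 < 1: the indirect benefit is less than the cost.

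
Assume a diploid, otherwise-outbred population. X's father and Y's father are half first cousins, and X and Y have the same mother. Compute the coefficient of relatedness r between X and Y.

Independent pedigree routes through distinct common ancestors add.
X and Y are related in two ways: half second cousins through their fathers (r = 1/64) and half-sibs through their shared mother (r = 1/4).
r = 1/64 + 1/4 = 17/64 = 0.265625.

0.265625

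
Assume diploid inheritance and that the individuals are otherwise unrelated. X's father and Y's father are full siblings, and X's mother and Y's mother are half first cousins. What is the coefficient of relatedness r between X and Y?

0.140625

With two independent routes of shared ancestry, r is the sum of the two contributions.
X and Y are related in two ways: first cousins through their fathers (r = 1/8) and half second cousins through their mothers (r = 1/64).
r = 1/8 + 1/64 = 0.140625.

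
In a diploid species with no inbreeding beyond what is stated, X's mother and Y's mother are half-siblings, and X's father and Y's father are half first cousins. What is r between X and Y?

0.078125

Wright's path rule: contributions from independent ancestry routes add.
X and Y are related in two ways: half first cousins through their mothers (r = 1/16) and half second cousins through their fathers (r = 1/64).
r = 1/16 + 1/64 = 0.078125.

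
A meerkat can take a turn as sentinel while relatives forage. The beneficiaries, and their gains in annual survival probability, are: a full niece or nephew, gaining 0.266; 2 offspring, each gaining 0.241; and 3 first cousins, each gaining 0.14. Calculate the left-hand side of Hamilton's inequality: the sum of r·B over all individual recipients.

r to a full niece or nephew = 1/4 (full aunt/uncle↔niece/nephew: two paths of length 3 through the shared grandparent pair: r = 2·(1/2)^3 = 1/4).
r to an offspring = 0.5 (one parent–offspring link: r = (1/2)^1 = 1/2).
r to a first cousin = 0.125 (first cousins share one grandparent pair — two paths of length 4: r = 2·(1/2)^4 = 1/8).
Summing one r·B term per recipient: 1·0.25·0.266 + 2·0.5·0.241 + 3·0.125·0.14 = 0.36.

0.36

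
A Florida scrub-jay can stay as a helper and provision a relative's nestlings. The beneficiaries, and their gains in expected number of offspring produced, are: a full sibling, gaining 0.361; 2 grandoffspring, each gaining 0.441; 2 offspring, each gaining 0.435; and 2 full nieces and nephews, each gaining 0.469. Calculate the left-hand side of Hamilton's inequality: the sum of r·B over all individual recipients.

1.0705

r to a full sibling = 1/2 (full sibs share both parents — two paths of length 2: r = 2·(1/2)^2 = 1/2).
r to a grandoffspring = 0.25 (two parent–offspring links: r = (1/2)^2 = 1/4).
r to an offspring = 1/2 (one parent–offspring link: r = (1/2)^1 = 1/2).
r to a full niece or nephew = 0.25 (full aunt/uncle↔niece/nephew: two paths of length 3 through the shared grandparent pair: r = 2·(1/2)^3 = 1/4).
Summing one r·B term per recipient: 1·0.5·0.361 + 2·0.25·0.441 + 2·0.5·0.435 + 2·0.25·0.469 = 1.0705.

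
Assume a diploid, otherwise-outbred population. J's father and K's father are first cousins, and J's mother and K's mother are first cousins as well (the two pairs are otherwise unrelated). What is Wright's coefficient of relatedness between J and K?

0.0625

Relatedness sums over independent paths through distinct common ancestors.
J and K are related in two ways: second cousins through their fathers (r = 1/32) and second cousins through their mothers (r = 1/32).
r = 1/32 + 1/32 = 0.0625.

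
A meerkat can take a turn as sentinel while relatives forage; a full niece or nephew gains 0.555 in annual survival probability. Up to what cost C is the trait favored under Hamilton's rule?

r to a full niece or nephew = 0.25 (full aunt/uncle↔niece/nephew: two paths of length 3 through the shared grandparent pair: r = 2·(1/2)^3 = 1/4).
Hamilton's rule: n·r·B > C, so the trait is favored while C < n·r·B = 1·0.25·0.555 = 0.13875.

0.13875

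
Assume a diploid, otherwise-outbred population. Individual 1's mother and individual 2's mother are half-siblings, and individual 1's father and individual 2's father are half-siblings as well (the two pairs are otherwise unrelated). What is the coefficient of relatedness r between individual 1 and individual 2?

0.125

Wright's path rule: contributions from independent ancestry routes add.
Individual 1 and individual 2 are related in two ways: half first cousins through their mothers (r = 1/16) and half first cousins through their fathers (r = 1/16).
r = 1/16 + 1/16 = 1/8 = 0.125.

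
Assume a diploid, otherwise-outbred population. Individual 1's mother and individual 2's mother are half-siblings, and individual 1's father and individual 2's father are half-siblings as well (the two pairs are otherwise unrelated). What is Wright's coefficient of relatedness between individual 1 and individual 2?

Relatedness sums over independent paths through distinct common ancestors.
Individual 1 and individual 2 are related in two ways: half first cousins through their mothers (r = 1/16) and half first cousins through their fathers (r = 1/16).
r = 1/16 + 1/16 = 0.125.

0.125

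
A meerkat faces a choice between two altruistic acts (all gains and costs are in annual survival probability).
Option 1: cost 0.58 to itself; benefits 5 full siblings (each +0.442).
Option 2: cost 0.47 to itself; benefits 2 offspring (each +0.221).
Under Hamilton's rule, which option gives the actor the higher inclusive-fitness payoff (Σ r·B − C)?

Option 1: r to a full sibling = 0.5.
Option 1: Σ r·B − C = (5·0.5·0.442) − 0.58 = 0.525.
Option 2: r to an offspring = 0.5.
Option 2: Σ r·B − C = (2·0.5·0.221) − 0.47 = -0.249.
Option 1 has the higher net inclusive-fitness payoff.

Option 1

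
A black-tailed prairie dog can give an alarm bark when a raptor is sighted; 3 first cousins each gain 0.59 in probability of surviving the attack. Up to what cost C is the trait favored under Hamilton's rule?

r to a first cousin = 1/8 (first cousins share one grandparent pair — two paths of length 4: r = 2·(1/2)^4 = 1/8).
Hamilton's rule: n·r·B > C, so the trait is favored while C < n·r·B = 3·0.125·0.59 = 0.22125.

0.22125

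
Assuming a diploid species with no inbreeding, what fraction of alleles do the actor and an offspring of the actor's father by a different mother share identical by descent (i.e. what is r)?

0.25

Each parent–offspring link contributes a factor of 1/2, and independent paths through distinct common ancestors add.
Half-sibs share one parent — one path of length 2: r = (1/2)^2 = 1/4.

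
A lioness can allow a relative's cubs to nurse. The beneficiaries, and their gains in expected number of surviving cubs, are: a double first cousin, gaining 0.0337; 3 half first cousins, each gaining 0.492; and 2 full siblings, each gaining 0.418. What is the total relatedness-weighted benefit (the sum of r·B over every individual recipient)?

r to a double first cousin = 0.25 (double first cousins share both grandparent pairs — four paths of length 4: r = 4·(1/2)^4 = 1/4).
r to a half first cousin = 0.0625 (half first cousins share one grandparent — one path of length 4: r = (1/2)^4 = 1/16).
r to a full sibling = 0.5 (full sibs share both parents — two paths of length 2: r = 2·(1/2)^2 = 1/2).
Summing one r·B term per recipient: 1·0.25·0.0337 + 3·0.0625·0.492 + 2·0.5·0.418 = 0.518675.

0.518675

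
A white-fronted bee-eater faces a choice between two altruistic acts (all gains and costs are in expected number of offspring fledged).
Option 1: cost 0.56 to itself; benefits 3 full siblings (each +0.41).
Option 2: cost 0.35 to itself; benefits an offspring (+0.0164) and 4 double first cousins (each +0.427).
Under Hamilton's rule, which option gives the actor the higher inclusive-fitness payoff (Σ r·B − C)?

Option 2

Option 1: r to a full sibling = 0.5.
Option 1: Σ r·B − C = (3·0.5·0.41) − 0.56 = 0.055.
Option 2: r to an offspring = 0.5.
Option 2: r to a double first cousin = 0.25.
Option 2: Σ r·B − C = (1·0.5·0.0164 + 4·0.25·0.427) − 0.35 = 0.0852.
Option 2 has the higher net inclusive-fitness payoff.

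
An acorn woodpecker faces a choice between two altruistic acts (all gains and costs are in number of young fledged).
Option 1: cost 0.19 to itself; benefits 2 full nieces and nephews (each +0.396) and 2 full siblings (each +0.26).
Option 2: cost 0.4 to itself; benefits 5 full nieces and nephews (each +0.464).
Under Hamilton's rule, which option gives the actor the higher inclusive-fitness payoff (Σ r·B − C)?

Option 1: r to a full niece or nephew = 0.25.
Option 1: r to a full sibling = 0.5.
Option 1: Σ r·B − C = (2·0.25·0.396 + 2·0.5·0.26) − 0.19 = 0.268.
Option 2: r to a full niece or nephew = 0.25.
Option 2: Σ r·B − C = (5·0.25·0.464) − 0.4 = 0.18.
Option 1 has the higher net inclusive-fitness payoff.

Option 1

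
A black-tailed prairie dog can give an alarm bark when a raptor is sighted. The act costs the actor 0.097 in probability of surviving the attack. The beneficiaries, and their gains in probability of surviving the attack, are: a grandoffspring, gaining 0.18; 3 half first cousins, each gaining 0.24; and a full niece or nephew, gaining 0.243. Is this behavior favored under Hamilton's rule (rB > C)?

Hamilton's rule: the trait is favored when the sum of r·B over every recipient exceeds the actor's cost C.
r to a grandoffspring = 1/4 (two parent–offspring links: r = (1/2)^2 = 1/4).
r to a half first cousin = 1/16 (half first cousins share one grandparent — one path of length 4: r = (1/2)^4 = 1/16).
r to a full niece or nephew = 0.25 (full aunt/uncle↔niece/nephew: two paths of length 3 through the shared grandparent pair: r = 2·(1/2)^3 = 1/4).
Summing one r·B term per recipient: 1·0.25·0.18 + 3·0.0625·0.24 + 1·0.25·0.243 = 0.15075.
0.15075 > 0.097: the indirect benefit exceeds the cost.

Yes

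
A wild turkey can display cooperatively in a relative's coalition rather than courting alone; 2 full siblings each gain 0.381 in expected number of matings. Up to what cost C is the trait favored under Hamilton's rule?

0.381

r to a full sibling = 0.5 (full sibs share both parents — two paths of length 2: r = 2·(1/2)^2 = 1/2).
Hamilton's rule: n·r·B > C, so the trait is favored while C < n·r·B = 2·0.5·0.381 = 0.381.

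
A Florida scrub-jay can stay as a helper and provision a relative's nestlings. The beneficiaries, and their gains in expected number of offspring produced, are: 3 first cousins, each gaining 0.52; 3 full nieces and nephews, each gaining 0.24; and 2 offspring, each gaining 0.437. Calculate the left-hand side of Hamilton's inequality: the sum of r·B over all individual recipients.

0.812

r to a first cousin = 0.125 (first cousins share one grandparent pair — two paths of length 4: r = 2·(1/2)^4 = 1/8).
r to a full niece or nephew = 1/4 (full aunt/uncle↔niece/nephew: two paths of length 3 through the shared grandparent pair: r = 2·(1/2)^3 = 1/4).
r to an offspring = 1/2 (one parent–offspring link: r = (1/2)^1 = 1/2).
Summing one r·B term per recipient: 3·0.125·0.52 + 3·0.25·0.24 + 2·0.5·0.437 = 0.812.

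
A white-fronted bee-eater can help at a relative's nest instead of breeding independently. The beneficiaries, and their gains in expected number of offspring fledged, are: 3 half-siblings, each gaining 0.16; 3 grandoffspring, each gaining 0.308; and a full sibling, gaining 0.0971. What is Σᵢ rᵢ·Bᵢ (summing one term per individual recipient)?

0.39955

r to a half-sibling = 1/4 (half-sibs share one parent — one path of length 2: r = (1/2)^2 = 1/4).
r to a grandoffspring = 1/4 (two parent–offspring links: r = (1/2)^2 = 1/4).
r to a full sibling = 1/2 (full sibs share both parents — two paths of length 2: r = 2·(1/2)^2 = 1/2).
Summing one r·B term per recipient: 3·0.25·0.16 + 3·0.25·0.308 + 1·0.5·0.0971 = 0.39955.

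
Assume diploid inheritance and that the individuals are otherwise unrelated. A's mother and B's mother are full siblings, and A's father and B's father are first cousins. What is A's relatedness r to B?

Wright's path rule: contributions from independent ancestry routes add.
A and B are related in two ways: first cousins through their mothers (r = 1/8) and second cousins through their fathers (r = 1/32).
r = 1/8 + 1/32 = 5/32 = 0.15625.

0.15625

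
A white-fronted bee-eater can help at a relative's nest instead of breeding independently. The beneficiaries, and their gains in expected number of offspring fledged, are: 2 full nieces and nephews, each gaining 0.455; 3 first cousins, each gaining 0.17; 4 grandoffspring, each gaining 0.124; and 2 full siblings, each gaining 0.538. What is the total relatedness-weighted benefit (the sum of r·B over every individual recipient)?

r to a full niece or nephew = 1/4 (full aunt/uncle↔niece/nephew: two paths of length 3 through the shared grandparent pair: r = 2·(1/2)^3 = 1/4).
r to a first cousin = 1/8 (first cousins share one grandparent pair — two paths of length 4: r = 2·(1/2)^4 = 1/8).
r to a grandoffspring = 0.25 (two parent–offspring links: r = (1/2)^2 = 1/4).
r to a full sibling = 1/2 (full sibs share both parents — two paths of length 2: r = 2·(1/2)^2 = 1/2).
Summing one r·B term per recipient: 2·0.25·0.455 + 3·0.125·0.17 + 4·0.25·0.124 + 2·0.5·0.538 = 0.95325.

0.95325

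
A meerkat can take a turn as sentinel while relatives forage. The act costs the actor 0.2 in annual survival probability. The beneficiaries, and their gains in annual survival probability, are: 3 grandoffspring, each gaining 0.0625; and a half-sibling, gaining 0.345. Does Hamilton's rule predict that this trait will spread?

Hamilton's rule: the trait is favored when the sum of r·B over every recipient exceeds the actor's cost C.
r to a grandoffspring = 0.25 (two parent–offspring links: r = (1/2)^2 = 1/4).
r to a half-sibling = 0.25 (half-sibs share one parent — one path of length 2: r = (1/2)^2 = 1/4).
Summing one r·B term per recipient: 3·0.25·0.0625 + 1·0.25·0.345 = 0.133125.
0.133125 < 0.2: the indirect benefit is less than the cost.

No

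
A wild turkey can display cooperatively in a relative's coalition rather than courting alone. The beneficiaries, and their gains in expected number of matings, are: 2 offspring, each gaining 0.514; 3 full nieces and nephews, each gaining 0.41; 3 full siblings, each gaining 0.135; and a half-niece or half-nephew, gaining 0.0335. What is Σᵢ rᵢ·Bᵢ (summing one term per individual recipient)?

r to an offspring = 1/2 (one parent–offspring link: r = (1/2)^1 = 1/2).
r to a full niece or nephew = 1/4 (full aunt/uncle↔niece/nephew: two paths of length 3 through the shared grandparent pair: r = 2·(1/2)^3 = 1/4).
r to a full sibling = 1/2 (full sibs share both parents — two paths of length 2: r = 2·(1/2)^2 = 1/2).
r to a half-niece or half-nephew = 0.125 (half-aunt/uncle↔niece/nephew: one path of length 3: r = (1/2)^3 = 1/8).
Summing one r·B term per recipient: 2·0.5·0.514 + 3·0.25·0.41 + 3·0.5·0.135 + 1·0.125·0.0335 = 1.0281875.

1.0281875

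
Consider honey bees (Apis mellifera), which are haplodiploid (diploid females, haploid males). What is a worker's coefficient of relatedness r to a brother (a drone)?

0.25

Her haploid brother carries none of their father's genes and a random half of their mother's genome; that half matches the maternal half of her own genome with probability 1/2: r = 1/2 · 1/2 = 1/4.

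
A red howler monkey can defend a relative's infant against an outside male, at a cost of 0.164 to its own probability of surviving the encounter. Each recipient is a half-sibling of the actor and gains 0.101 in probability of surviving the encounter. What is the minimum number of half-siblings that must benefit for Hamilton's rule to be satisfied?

7

r to a half-sibling = 0.25 (half-sibs share one parent — one path of length 2: r = (1/2)^2 = 1/4).
Hamilton's rule: n·r·B > C  ⇒  n > C/(r·B) = 0.164/(0.25·0.101) = 6.495.
The smallest integer exceeding 6.495 is 7.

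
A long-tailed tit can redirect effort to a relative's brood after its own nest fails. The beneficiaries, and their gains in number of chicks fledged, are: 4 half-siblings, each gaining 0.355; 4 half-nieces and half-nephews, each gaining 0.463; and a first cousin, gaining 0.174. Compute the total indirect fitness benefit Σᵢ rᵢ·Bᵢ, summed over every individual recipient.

r to a half-sibling = 1/4 (half-sibs share one parent — one path of length 2: r = (1/2)^2 = 1/4).
r to a half-niece or half-nephew = 1/8 (half-aunt/uncle↔niece/nephew: one path of length 3: r = (1/2)^3 = 1/8).
r to a first cousin = 1/8 (first cousins share one grandparent pair — two paths of length 4: r = 2·(1/2)^4 = 1/8).
Summing one r·B term per recipient: 4·0.25·0.355 + 4·0.125·0.463 + 1·0.125·0.174 = 0.60825.

0.60825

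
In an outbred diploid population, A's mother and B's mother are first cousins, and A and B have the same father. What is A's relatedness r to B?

0.28125

With two independent routes of shared ancestry, r is the sum of the two contributions.
A and B are related in two ways: second cousins through their mothers (r = 1/32) and half-sibs through their shared father (r = 1/4).
r = 1/32 + 1/4 = 0.28125.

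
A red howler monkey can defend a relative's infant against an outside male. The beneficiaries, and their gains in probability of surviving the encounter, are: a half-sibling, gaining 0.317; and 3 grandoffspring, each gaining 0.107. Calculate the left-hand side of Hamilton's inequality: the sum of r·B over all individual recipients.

r to a half-sibling = 0.25 (half-sibs share one parent — one path of length 2: r = (1/2)^2 = 1/4).
r to a grandoffspring = 1/4 (two parent–offspring links: r = (1/2)^2 = 1/4).
Summing one r·B term per recipient: 1·0.25·0.317 + 3·0.25·0.107 = 0.1595.

0.1595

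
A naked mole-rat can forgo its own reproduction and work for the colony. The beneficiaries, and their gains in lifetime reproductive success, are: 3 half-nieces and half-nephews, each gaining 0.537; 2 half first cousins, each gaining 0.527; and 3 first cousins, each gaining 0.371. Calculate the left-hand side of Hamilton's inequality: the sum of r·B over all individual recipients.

r to a half-niece or half-nephew = 0.125 (half-aunt/uncle↔niece/nephew: one path of length 3: r = (1/2)^3 = 1/8).
r to a half first cousin = 0.0625 (half first cousins share one grandparent — one path of length 4: r = (1/2)^4 = 1/16).
r to a first cousin = 0.125 (first cousins share one grandparent pair — two paths of length 4: r = 2·(1/2)^4 = 1/8).
Summing one r·B term per recipient: 3·0.125·0.537 + 2·0.0625·0.527 + 3·0.125·0.371 = 0.406375.

0.406375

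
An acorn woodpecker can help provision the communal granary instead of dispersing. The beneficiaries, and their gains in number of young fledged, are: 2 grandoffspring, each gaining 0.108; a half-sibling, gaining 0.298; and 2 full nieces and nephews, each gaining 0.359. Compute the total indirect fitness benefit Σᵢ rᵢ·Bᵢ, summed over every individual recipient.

r to a grandoffspring = 1/4 (two parent–offspring links: r = (1/2)^2 = 1/4).
r to a half-sibling = 0.25 (half-sibs share one parent — one path of length 2: r = (1/2)^2 = 1/4).
r to a full niece or nephew = 1/4 (full aunt/uncle↔niece/nephew: two paths of length 3 through the shared grandparent pair: r = 2·(1/2)^3 = 1/4).
Summing one r·B term per recipient: 2·0.25·0.108 + 1·0.25·0.298 + 2·0.25·0.359 = 0.308.

0.308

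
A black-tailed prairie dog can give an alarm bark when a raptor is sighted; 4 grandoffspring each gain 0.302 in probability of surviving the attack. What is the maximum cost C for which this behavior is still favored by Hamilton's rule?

r to a grandoffspring = 1/4 (two parent–offspring links: r = (1/2)^2 = 1/4).
Hamilton's rule: n·r·B > C, so the trait is favored while C < n·r·B = 4·0.25·0.302 = 0.302.

0.302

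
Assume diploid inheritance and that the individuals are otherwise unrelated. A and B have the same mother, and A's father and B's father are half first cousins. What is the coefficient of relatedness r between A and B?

0.265625

With two independent routes of shared ancestry, r is the sum of the two contributions.
A and B are related in two ways: half-sibs through their shared mother (r = 1/4) and half second cousins through their fathers (r = 1/64).
r = 1/4 + 1/64 = 0.265625.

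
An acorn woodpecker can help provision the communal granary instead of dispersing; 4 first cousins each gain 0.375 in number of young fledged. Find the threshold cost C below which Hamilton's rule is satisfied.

0.1875

r to a first cousin = 1/8 (first cousins share one grandparent pair — two paths of length 4: r = 2·(1/2)^4 = 1/8).
Hamilton's rule: n·r·B > C, so the trait is favored while C < n·r·B = 4·0.125·0.375 = 0.1875.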